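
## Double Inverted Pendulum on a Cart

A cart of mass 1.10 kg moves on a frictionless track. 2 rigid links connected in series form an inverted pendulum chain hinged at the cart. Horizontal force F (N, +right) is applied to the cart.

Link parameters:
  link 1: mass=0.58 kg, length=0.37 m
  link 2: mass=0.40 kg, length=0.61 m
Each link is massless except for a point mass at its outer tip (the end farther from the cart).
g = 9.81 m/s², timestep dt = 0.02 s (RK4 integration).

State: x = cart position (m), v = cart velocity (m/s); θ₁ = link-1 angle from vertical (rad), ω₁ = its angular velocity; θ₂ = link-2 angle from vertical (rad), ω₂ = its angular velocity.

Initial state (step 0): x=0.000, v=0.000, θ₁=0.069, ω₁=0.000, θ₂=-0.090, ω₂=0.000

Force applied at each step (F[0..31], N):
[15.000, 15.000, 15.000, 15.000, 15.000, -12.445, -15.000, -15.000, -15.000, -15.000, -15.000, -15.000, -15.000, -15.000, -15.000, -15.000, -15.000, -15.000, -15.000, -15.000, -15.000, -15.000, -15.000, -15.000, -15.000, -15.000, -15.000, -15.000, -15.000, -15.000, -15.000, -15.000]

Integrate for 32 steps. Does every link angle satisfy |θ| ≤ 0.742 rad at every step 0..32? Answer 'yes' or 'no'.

apply F[0]=+15.000 → step 1: x=0.003, v=0.260, θ₁=0.063, ω₁=-0.606, θ₂=-0.091, ω₂=-0.091
apply F[1]=+15.000 → step 2: x=0.010, v=0.523, θ₁=0.045, ω₁=-1.232, θ₂=-0.094, ω₂=-0.172
apply F[2]=+15.000 → step 3: x=0.024, v=0.791, θ₁=0.013, ω₁=-1.897, θ₂=-0.098, ω₂=-0.236
apply F[3]=+15.000 → step 4: x=0.042, v=1.065, θ₁=-0.032, ω₁=-2.614, θ₂=-0.103, ω₂=-0.276
apply F[4]=+15.000 → step 5: x=0.066, v=1.343, θ₁=-0.092, ω₁=-3.388, θ₂=-0.109, ω₂=-0.290
apply F[5]=-12.445 → step 6: x=0.091, v=1.133, θ₁=-0.154, ω₁=-2.894, θ₂=-0.114, ω₂=-0.285
apply F[6]=-15.000 → step 7: x=0.111, v=0.890, θ₁=-0.207, ω₁=-2.366, θ₂=-0.120, ω₂=-0.252
apply F[7]=-15.000 → step 8: x=0.127, v=0.660, θ₁=-0.249, ω₁=-1.920, θ₂=-0.124, ω₂=-0.190
apply F[8]=-15.000 → step 9: x=0.138, v=0.439, θ₁=-0.284, ω₁=-1.543, θ₂=-0.127, ω₂=-0.104
apply F[9]=-15.000 → step 10: x=0.144, v=0.227, θ₁=-0.311, ω₁=-1.223, θ₂=-0.128, ω₂=0.005
apply F[10]=-15.000 → step 11: x=0.147, v=0.021, θ₁=-0.333, ω₁=-0.947, θ₂=-0.127, ω₂=0.132
apply F[11]=-15.000 → step 12: x=0.145, v=-0.180, θ₁=-0.350, ω₁=-0.706, θ₂=-0.123, ω₂=0.274
apply F[12]=-15.000 → step 13: x=0.140, v=-0.378, θ₁=-0.362, ω₁=-0.490, θ₂=-0.116, ω₂=0.430
apply F[13]=-15.000 → step 14: x=0.130, v=-0.574, θ₁=-0.369, ω₁=-0.293, θ₂=-0.106, ω₂=0.598
apply F[14]=-15.000 → step 15: x=0.117, v=-0.770, θ₁=-0.373, ω₁=-0.108, θ₂=-0.092, ω₂=0.777
apply F[15]=-15.000 → step 16: x=0.099, v=-0.965, θ₁=-0.374, ω₁=0.072, θ₂=-0.074, ω₂=0.965
apply F[16]=-15.000 → step 17: x=0.078, v=-1.162, θ₁=-0.370, ω₁=0.254, θ₂=-0.053, ω₂=1.161
apply F[17]=-15.000 → step 18: x=0.053, v=-1.362, θ₁=-0.363, ω₁=0.443, θ₂=-0.028, ω₂=1.365
apply F[18]=-15.000 → step 19: x=0.023, v=-1.564, θ₁=-0.353, ω₁=0.646, θ₂=0.001, ω₂=1.576
apply F[19]=-15.000 → step 20: x=-0.010, v=-1.771, θ₁=-0.338, ω₁=0.871, θ₂=0.035, ω₂=1.790
apply F[20]=-15.000 → step 21: x=-0.047, v=-1.983, θ₁=-0.318, ω₁=1.126, θ₂=0.073, ω₂=2.007
apply F[21]=-15.000 → step 22: x=-0.089, v=-2.203, θ₁=-0.292, ω₁=1.422, θ₂=0.115, ω₂=2.222
apply F[22]=-15.000 → step 23: x=-0.136, v=-2.430, θ₁=-0.260, ω₁=1.769, θ₂=0.162, ω₂=2.430
apply F[23]=-15.000 → step 24: x=-0.187, v=-2.667, θ₁=-0.221, ω₁=2.181, θ₂=0.213, ω₂=2.625
apply F[24]=-15.000 → step 25: x=-0.242, v=-2.914, θ₁=-0.173, ω₁=2.669, θ₂=0.267, ω₂=2.796
apply F[25]=-15.000 → step 26: x=-0.303, v=-3.171, θ₁=-0.114, ω₁=3.247, θ₂=0.324, ω₂=2.932
apply F[26]=-15.000 → step 27: x=-0.369, v=-3.439, θ₁=-0.042, ω₁=3.923, θ₂=0.384, ω₂=3.016
apply F[27]=-15.000 → step 28: x=-0.441, v=-3.711, θ₁=0.044, ω₁=4.698, θ₂=0.444, ω₂=3.034
apply F[28]=-15.000 → step 29: x=-0.518, v=-3.978, θ₁=0.146, ω₁=5.550, θ₂=0.505, ω₂=2.972
apply F[29]=-15.000 → step 30: x=-0.600, v=-4.222, θ₁=0.266, ω₁=6.427, θ₂=0.563, ω₂=2.837
apply F[30]=-15.000 → step 31: x=-0.686, v=-4.421, θ₁=0.403, ω₁=7.247, θ₂=0.618, ω₂=2.662
apply F[31]=-15.000 → step 32: x=-0.776, v=-4.554, θ₁=0.555, ω₁=7.927, θ₂=0.669, ω₂=2.508
Max |angle| over trajectory = 0.669 rad; bound = 0.742 → within bound.

Answer: yes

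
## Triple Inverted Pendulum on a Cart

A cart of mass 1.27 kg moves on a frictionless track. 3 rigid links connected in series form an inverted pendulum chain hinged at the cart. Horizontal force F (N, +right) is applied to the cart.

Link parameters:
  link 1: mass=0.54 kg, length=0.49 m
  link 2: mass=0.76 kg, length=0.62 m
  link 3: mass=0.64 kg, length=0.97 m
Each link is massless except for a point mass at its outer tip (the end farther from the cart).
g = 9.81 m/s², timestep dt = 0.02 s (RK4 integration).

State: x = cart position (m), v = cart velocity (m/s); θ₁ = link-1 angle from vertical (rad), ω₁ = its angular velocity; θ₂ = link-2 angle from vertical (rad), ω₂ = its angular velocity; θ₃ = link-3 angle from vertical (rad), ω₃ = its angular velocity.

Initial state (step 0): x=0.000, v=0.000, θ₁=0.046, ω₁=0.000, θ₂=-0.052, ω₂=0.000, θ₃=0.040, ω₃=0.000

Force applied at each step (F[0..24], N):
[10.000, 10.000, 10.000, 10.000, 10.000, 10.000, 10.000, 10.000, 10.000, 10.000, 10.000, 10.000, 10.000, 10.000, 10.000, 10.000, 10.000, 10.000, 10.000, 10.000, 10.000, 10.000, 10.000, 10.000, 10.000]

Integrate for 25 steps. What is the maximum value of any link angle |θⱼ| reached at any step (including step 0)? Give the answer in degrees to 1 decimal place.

Answer: 90.6°

Derivation:
apply F[0]=+10.000 → step 1: x=0.001, v=0.144, θ₁=0.044, ω₁=-0.174, θ₂=-0.053, ω₂=-0.136, θ₃=0.040, ω₃=0.034
apply F[1]=+10.000 → step 2: x=0.006, v=0.289, θ₁=0.039, ω₁=-0.354, θ₂=-0.057, ω₂=-0.270, θ₃=0.041, ω₃=0.069
apply F[2]=+10.000 → step 3: x=0.013, v=0.436, θ₁=0.030, ω₁=-0.544, θ₂=-0.064, ω₂=-0.403, θ₃=0.043, ω₃=0.107
apply F[3]=+10.000 → step 4: x=0.023, v=0.587, θ₁=0.017, ω₁=-0.751, θ₂=-0.074, ω₂=-0.532, θ₃=0.046, ω₃=0.146
apply F[4]=+10.000 → step 5: x=0.037, v=0.742, θ₁=-0.000, ω₁=-0.980, θ₂=-0.085, ω₂=-0.655, θ₃=0.049, ω₃=0.189
apply F[5]=+10.000 → step 6: x=0.053, v=0.902, θ₁=-0.022, ω₁=-1.239, θ₂=-0.100, ω₂=-0.769, θ₃=0.053, ω₃=0.235
apply F[6]=+10.000 → step 7: x=0.073, v=1.068, θ₁=-0.050, ω₁=-1.532, θ₂=-0.116, ω₂=-0.870, θ₃=0.058, ω₃=0.283
apply F[7]=+10.000 → step 8: x=0.096, v=1.240, θ₁=-0.084, ω₁=-1.865, θ₂=-0.134, ω₂=-0.953, θ₃=0.065, ω₃=0.332
apply F[8]=+10.000 → step 9: x=0.122, v=1.417, θ₁=-0.125, ω₁=-2.240, θ₂=-0.154, ω₂=-1.014, θ₃=0.072, ω₃=0.379
apply F[9]=+10.000 → step 10: x=0.152, v=1.596, θ₁=-0.174, ω₁=-2.652, θ₂=-0.175, ω₂=-1.051, θ₃=0.080, ω₃=0.420
apply F[10]=+10.000 → step 11: x=0.186, v=1.772, θ₁=-0.231, ω₁=-3.089, θ₂=-0.196, ω₂=-1.064, θ₃=0.088, ω₃=0.448
apply F[11]=+10.000 → step 12: x=0.223, v=1.939, θ₁=-0.297, ω₁=-3.529, θ₂=-0.217, ω₂=-1.064, θ₃=0.098, ω₃=0.460
apply F[12]=+10.000 → step 13: x=0.264, v=2.091, θ₁=-0.372, ω₁=-3.943, θ₂=-0.238, ω₂=-1.064, θ₃=0.107, ω₃=0.450
apply F[13]=+10.000 → step 14: x=0.307, v=2.221, θ₁=-0.455, ω₁=-4.306, θ₂=-0.260, ω₂=-1.085, θ₃=0.115, ω₃=0.419
apply F[14]=+10.000 → step 15: x=0.352, v=2.327, θ₁=-0.544, ω₁=-4.604, θ₂=-0.282, ω₂=-1.142, θ₃=0.123, ω₃=0.368
apply F[15]=+10.000 → step 16: x=0.400, v=2.410, θ₁=-0.638, ω₁=-4.836, θ₂=-0.306, ω₂=-1.247, θ₃=0.130, ω₃=0.302
apply F[16]=+10.000 → step 17: x=0.448, v=2.473, θ₁=-0.737, ω₁=-5.011, θ₂=-0.332, ω₂=-1.401, θ₃=0.135, ω₃=0.225
apply F[17]=+10.000 → step 18: x=0.498, v=2.518, θ₁=-0.839, ω₁=-5.141, θ₂=-0.362, ω₂=-1.603, θ₃=0.139, ω₃=0.139
apply F[18]=+10.000 → step 19: x=0.549, v=2.548, θ₁=-0.942, ω₁=-5.236, θ₂=-0.397, ω₂=-1.851, θ₃=0.141, ω₃=0.047
apply F[19]=+10.000 → step 20: x=0.600, v=2.565, θ₁=-1.048, ω₁=-5.304, θ₂=-0.437, ω₂=-2.138, θ₃=0.141, ω₃=-0.053
apply F[20]=+10.000 → step 21: x=0.652, v=2.570, θ₁=-1.154, ω₁=-5.347, θ₂=-0.483, ω₂=-2.463, θ₃=0.139, ω₃=-0.160
apply F[21]=+10.000 → step 22: x=0.703, v=2.564, θ₁=-1.262, ω₁=-5.367, θ₂=-0.535, ω₂=-2.822, θ₃=0.134, ω₃=-0.278
apply F[22]=+10.000 → step 23: x=0.754, v=2.549, θ₁=-1.369, ω₁=-5.360, θ₂=-0.596, ω₂=-3.212, θ₃=0.127, ω₃=-0.408
apply F[23]=+10.000 → step 24: x=0.805, v=2.525, θ₁=-1.476, ω₁=-5.324, θ₂=-0.664, ω₂=-3.630, θ₃=0.118, ω₃=-0.555
apply F[24]=+10.000 → step 25: x=0.855, v=2.492, θ₁=-1.582, ω₁=-5.250, θ₂=-0.741, ω₂=-4.074, θ₃=0.105, ω₃=-0.722
Max |angle| over trajectory = 1.582 rad = 90.6°.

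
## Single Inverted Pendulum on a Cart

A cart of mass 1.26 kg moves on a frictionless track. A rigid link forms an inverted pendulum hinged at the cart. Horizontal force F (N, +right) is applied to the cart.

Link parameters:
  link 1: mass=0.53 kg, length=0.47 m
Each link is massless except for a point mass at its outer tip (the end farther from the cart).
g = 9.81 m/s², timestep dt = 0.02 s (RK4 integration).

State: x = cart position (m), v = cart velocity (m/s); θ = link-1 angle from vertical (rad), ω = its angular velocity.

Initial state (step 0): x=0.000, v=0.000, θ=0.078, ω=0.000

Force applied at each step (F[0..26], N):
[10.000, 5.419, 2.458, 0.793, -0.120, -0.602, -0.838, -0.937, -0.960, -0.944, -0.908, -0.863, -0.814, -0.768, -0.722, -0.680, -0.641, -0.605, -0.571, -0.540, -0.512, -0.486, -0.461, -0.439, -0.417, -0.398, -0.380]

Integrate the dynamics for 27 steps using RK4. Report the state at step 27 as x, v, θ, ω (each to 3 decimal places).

Answer: x=0.079, v=0.045, θ=-0.016, ω=0.006

Derivation:
apply F[0]=+10.000 → step 1: x=0.002, v=0.152, θ=0.075, ω=-0.290
apply F[1]=+5.419 → step 2: x=0.005, v=0.232, θ=0.068, ω=-0.430
apply F[2]=+2.458 → step 3: x=0.010, v=0.266, θ=0.059, ω=-0.475
apply F[3]=+0.793 → step 4: x=0.016, v=0.274, θ=0.049, ω=-0.470
apply F[4]=-0.120 → step 5: x=0.021, v=0.268, θ=0.040, ω=-0.440
apply F[5]=-0.602 → step 6: x=0.026, v=0.256, θ=0.032, ω=-0.398
apply F[6]=-0.838 → step 7: x=0.031, v=0.240, θ=0.024, ω=-0.353
apply F[7]=-0.937 → step 8: x=0.036, v=0.224, θ=0.018, ω=-0.309
apply F[8]=-0.960 → step 9: x=0.040, v=0.207, θ=0.012, ω=-0.268
apply F[9]=-0.944 → step 10: x=0.044, v=0.191, θ=0.007, ω=-0.230
apply F[10]=-0.908 → step 11: x=0.048, v=0.177, θ=0.003, ω=-0.197
apply F[11]=-0.863 → step 12: x=0.051, v=0.163, θ=-0.001, ω=-0.167
apply F[12]=-0.814 → step 13: x=0.054, v=0.150, θ=-0.004, ω=-0.141
apply F[13]=-0.768 → step 14: x=0.057, v=0.138, θ=-0.006, ω=-0.118
apply F[14]=-0.722 → step 15: x=0.060, v=0.128, θ=-0.009, ω=-0.098
apply F[15]=-0.680 → step 16: x=0.062, v=0.118, θ=-0.010, ω=-0.081
apply F[16]=-0.641 → step 17: x=0.065, v=0.108, θ=-0.012, ω=-0.066
apply F[17]=-0.605 → step 18: x=0.067, v=0.100, θ=-0.013, ω=-0.053
apply F[18]=-0.571 → step 19: x=0.069, v=0.092, θ=-0.014, ω=-0.042
apply F[19]=-0.540 → step 20: x=0.071, v=0.084, θ=-0.015, ω=-0.032
apply F[20]=-0.512 → step 21: x=0.072, v=0.078, θ=-0.015, ω=-0.024
apply F[21]=-0.486 → step 22: x=0.074, v=0.071, θ=-0.016, ω=-0.017
apply F[22]=-0.461 → step 23: x=0.075, v=0.065, θ=-0.016, ω=-0.010
apply F[23]=-0.439 → step 24: x=0.076, v=0.059, θ=-0.016, ω=-0.005
apply F[24]=-0.417 → step 25: x=0.077, v=0.054, θ=-0.016, ω=-0.001
apply F[25]=-0.398 → step 26: x=0.078, v=0.049, θ=-0.016, ω=0.003
apply F[26]=-0.380 → step 27: x=0.079, v=0.045, θ=-0.016, ω=0.006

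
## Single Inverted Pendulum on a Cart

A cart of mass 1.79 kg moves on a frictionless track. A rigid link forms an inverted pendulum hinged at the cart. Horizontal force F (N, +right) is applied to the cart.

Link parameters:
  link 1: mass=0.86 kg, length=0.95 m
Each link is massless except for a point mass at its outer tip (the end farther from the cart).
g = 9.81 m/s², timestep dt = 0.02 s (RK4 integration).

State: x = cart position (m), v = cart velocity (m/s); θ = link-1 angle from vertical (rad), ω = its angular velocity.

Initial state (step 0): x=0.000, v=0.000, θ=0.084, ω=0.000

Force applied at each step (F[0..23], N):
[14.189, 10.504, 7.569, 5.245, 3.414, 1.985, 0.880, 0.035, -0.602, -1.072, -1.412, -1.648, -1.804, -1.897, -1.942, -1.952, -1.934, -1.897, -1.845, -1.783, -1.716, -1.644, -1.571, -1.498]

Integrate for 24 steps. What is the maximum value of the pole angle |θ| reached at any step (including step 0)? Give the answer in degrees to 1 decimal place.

Answer: 4.8°

Derivation:
apply F[0]=+14.189 → step 1: x=0.002, v=0.150, θ=0.083, ω=-0.140
apply F[1]=+10.504 → step 2: x=0.006, v=0.260, θ=0.079, ω=-0.238
apply F[2]=+7.569 → step 3: x=0.012, v=0.337, θ=0.073, ω=-0.304
apply F[3]=+5.245 → step 4: x=0.019, v=0.389, θ=0.067, ω=-0.344
apply F[4]=+3.414 → step 5: x=0.027, v=0.421, θ=0.060, ω=-0.365
apply F[5]=+1.985 → step 6: x=0.036, v=0.438, θ=0.052, ω=-0.371
apply F[6]=+0.880 → step 7: x=0.044, v=0.443, θ=0.045, ω=-0.366
apply F[7]=+0.035 → step 8: x=0.053, v=0.440, θ=0.038, ω=-0.354
apply F[8]=-0.602 → step 9: x=0.062, v=0.430, θ=0.031, ω=-0.337
apply F[9]=-1.072 → step 10: x=0.070, v=0.415, θ=0.024, ω=-0.316
apply F[10]=-1.412 → step 11: x=0.078, v=0.398, θ=0.018, ω=-0.292
apply F[11]=-1.648 → step 12: x=0.086, v=0.378, θ=0.013, ω=-0.268
apply F[12]=-1.804 → step 13: x=0.094, v=0.357, θ=0.008, ω=-0.244
apply F[13]=-1.897 → step 14: x=0.100, v=0.335, θ=0.003, ω=-0.220
apply F[14]=-1.942 → step 15: x=0.107, v=0.313, θ=-0.001, ω=-0.197
apply F[15]=-1.952 → step 16: x=0.113, v=0.292, θ=-0.005, ω=-0.175
apply F[16]=-1.934 → step 17: x=0.119, v=0.271, θ=-0.008, ω=-0.154
apply F[17]=-1.897 → step 18: x=0.124, v=0.250, θ=-0.011, ω=-0.135
apply F[18]=-1.845 → step 19: x=0.129, v=0.231, θ=-0.014, ω=-0.117
apply F[19]=-1.783 → step 20: x=0.133, v=0.212, θ=-0.016, ω=-0.100
apply F[20]=-1.716 → step 21: x=0.137, v=0.195, θ=-0.018, ω=-0.085
apply F[21]=-1.644 → step 22: x=0.141, v=0.178, θ=-0.019, ω=-0.071
apply F[22]=-1.571 → step 23: x=0.144, v=0.162, θ=-0.020, ω=-0.059
apply F[23]=-1.498 → step 24: x=0.147, v=0.148, θ=-0.021, ω=-0.048
Max |angle| over trajectory = 0.084 rad = 4.8°.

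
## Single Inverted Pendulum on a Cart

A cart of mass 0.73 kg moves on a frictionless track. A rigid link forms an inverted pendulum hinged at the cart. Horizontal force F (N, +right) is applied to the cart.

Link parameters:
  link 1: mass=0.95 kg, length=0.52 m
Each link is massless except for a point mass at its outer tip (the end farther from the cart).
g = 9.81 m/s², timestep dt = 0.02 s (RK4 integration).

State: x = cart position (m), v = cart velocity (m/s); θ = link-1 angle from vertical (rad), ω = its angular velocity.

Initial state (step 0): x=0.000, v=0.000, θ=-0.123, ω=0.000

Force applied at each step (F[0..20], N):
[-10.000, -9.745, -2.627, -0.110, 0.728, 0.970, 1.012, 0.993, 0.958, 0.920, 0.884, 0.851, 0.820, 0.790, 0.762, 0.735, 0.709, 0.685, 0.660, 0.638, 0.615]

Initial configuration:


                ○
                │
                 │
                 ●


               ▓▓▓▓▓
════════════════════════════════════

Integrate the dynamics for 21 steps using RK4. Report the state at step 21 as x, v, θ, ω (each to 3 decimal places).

apply F[0]=-10.000 → step 1: x=-0.002, v=-0.239, θ=-0.119, ω=0.410
apply F[1]=-9.745 → step 2: x=-0.010, v=-0.474, θ=-0.107, ω=0.816
apply F[2]=-2.627 → step 3: x=-0.019, v=-0.521, θ=-0.090, ω=0.870
apply F[3]=-0.110 → step 4: x=-0.030, v=-0.504, θ=-0.073, ω=0.807
apply F[4]=+0.728 → step 5: x=-0.039, v=-0.468, θ=-0.058, ω=0.713
apply F[5]=+0.970 → step 6: x=-0.048, v=-0.429, θ=-0.045, ω=0.619
apply F[6]=+1.012 → step 7: x=-0.057, v=-0.392, θ=-0.033, ω=0.533
apply F[7]=+0.993 → step 8: x=-0.064, v=-0.358, θ=-0.023, ω=0.456
apply F[8]=+0.958 → step 9: x=-0.071, v=-0.327, θ=-0.015, ω=0.389
apply F[9]=+0.920 → step 10: x=-0.077, v=-0.299, θ=-0.008, ω=0.331
apply F[10]=+0.884 → step 11: x=-0.083, v=-0.273, θ=-0.001, ω=0.281
apply F[11]=+0.851 → step 12: x=-0.088, v=-0.250, θ=0.004, ω=0.237
apply F[12]=+0.820 → step 13: x=-0.093, v=-0.229, θ=0.008, ω=0.199
apply F[13]=+0.790 → step 14: x=-0.097, v=-0.210, θ=0.012, ω=0.166
apply F[14]=+0.762 → step 15: x=-0.101, v=-0.193, θ=0.015, ω=0.138
apply F[15]=+0.735 → step 16: x=-0.105, v=-0.177, θ=0.017, ω=0.113
apply F[16]=+0.709 → step 17: x=-0.108, v=-0.162, θ=0.019, ω=0.091
apply F[17]=+0.685 → step 18: x=-0.112, v=-0.148, θ=0.021, ω=0.073
apply F[18]=+0.660 → step 19: x=-0.114, v=-0.136, θ=0.022, ω=0.057
apply F[19]=+0.638 → step 20: x=-0.117, v=-0.124, θ=0.023, ω=0.043
apply F[20]=+0.615 → step 21: x=-0.119, v=-0.113, θ=0.024, ω=0.031

Answer: x=-0.119, v=-0.113, θ=0.024, ω=0.031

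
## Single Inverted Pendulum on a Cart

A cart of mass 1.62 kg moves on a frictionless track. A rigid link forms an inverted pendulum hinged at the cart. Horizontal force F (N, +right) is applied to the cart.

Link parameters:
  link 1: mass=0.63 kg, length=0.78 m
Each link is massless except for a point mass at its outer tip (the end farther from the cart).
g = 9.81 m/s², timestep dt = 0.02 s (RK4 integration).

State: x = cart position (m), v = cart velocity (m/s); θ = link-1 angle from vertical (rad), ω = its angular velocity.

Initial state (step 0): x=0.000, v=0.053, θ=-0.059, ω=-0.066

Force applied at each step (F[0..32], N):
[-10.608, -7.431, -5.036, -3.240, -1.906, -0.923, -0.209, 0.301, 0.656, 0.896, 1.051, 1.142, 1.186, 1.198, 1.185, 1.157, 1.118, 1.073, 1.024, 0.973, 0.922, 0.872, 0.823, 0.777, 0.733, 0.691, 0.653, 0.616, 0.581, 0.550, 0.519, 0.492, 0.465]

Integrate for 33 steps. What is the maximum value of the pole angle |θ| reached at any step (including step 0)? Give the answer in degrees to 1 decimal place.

Answer: 3.4°

Derivation:
apply F[0]=-10.608 → step 1: x=-0.000, v=-0.073, θ=-0.059, ω=0.081
apply F[1]=-7.431 → step 2: x=-0.003, v=-0.161, θ=-0.056, ω=0.178
apply F[2]=-5.036 → step 3: x=-0.006, v=-0.219, θ=-0.052, ω=0.238
apply F[3]=-3.240 → step 4: x=-0.011, v=-0.255, θ=-0.047, ω=0.272
apply F[4]=-1.906 → step 5: x=-0.016, v=-0.275, θ=-0.041, ω=0.287
apply F[5]=-0.923 → step 6: x=-0.022, v=-0.283, θ=-0.036, ω=0.288
apply F[6]=-0.209 → step 7: x=-0.028, v=-0.283, θ=-0.030, ω=0.280
apply F[7]=+0.301 → step 8: x=-0.033, v=-0.278, θ=-0.025, ω=0.266
apply F[8]=+0.656 → step 9: x=-0.039, v=-0.268, θ=-0.019, ω=0.248
apply F[9]=+0.896 → step 10: x=-0.044, v=-0.256, θ=-0.015, ω=0.228
apply F[10]=+1.051 → step 11: x=-0.049, v=-0.242, θ=-0.010, ω=0.207
apply F[11]=+1.142 → step 12: x=-0.054, v=-0.227, θ=-0.006, ω=0.186
apply F[12]=+1.186 → step 13: x=-0.058, v=-0.212, θ=-0.003, ω=0.165
apply F[13]=+1.198 → step 14: x=-0.062, v=-0.197, θ=0.000, ω=0.146
apply F[14]=+1.185 → step 15: x=-0.066, v=-0.183, θ=0.003, ω=0.128
apply F[15]=+1.157 → step 16: x=-0.069, v=-0.169, θ=0.005, ω=0.111
apply F[16]=+1.118 → step 17: x=-0.073, v=-0.155, θ=0.007, ω=0.096
apply F[17]=+1.073 → step 18: x=-0.076, v=-0.143, θ=0.009, ω=0.081
apply F[18]=+1.024 → step 19: x=-0.078, v=-0.131, θ=0.011, ω=0.069
apply F[19]=+0.973 → step 20: x=-0.081, v=-0.120, θ=0.012, ω=0.057
apply F[20]=+0.922 → step 21: x=-0.083, v=-0.109, θ=0.013, ω=0.047
apply F[21]=+0.872 → step 22: x=-0.085, v=-0.099, θ=0.014, ω=0.038
apply F[22]=+0.823 → step 23: x=-0.087, v=-0.090, θ=0.015, ω=0.030
apply F[23]=+0.777 → step 24: x=-0.089, v=-0.082, θ=0.015, ω=0.023
apply F[24]=+0.733 → step 25: x=-0.090, v=-0.074, θ=0.015, ω=0.017
apply F[25]=+0.691 → step 26: x=-0.092, v=-0.067, θ=0.016, ω=0.011
apply F[26]=+0.653 → step 27: x=-0.093, v=-0.060, θ=0.016, ω=0.006
apply F[27]=+0.616 → step 28: x=-0.094, v=-0.053, θ=0.016, ω=0.002
apply F[28]=+0.581 → step 29: x=-0.095, v=-0.048, θ=0.016, ω=-0.002
apply F[29]=+0.550 → step 30: x=-0.096, v=-0.042, θ=0.016, ω=-0.005
apply F[30]=+0.519 → step 31: x=-0.097, v=-0.037, θ=0.016, ω=-0.007
apply F[31]=+0.492 → step 32: x=-0.098, v=-0.032, θ=0.016, ω=-0.010
apply F[32]=+0.465 → step 33: x=-0.098, v=-0.027, θ=0.015, ω=-0.012
Max |angle| over trajectory = 0.059 rad = 3.4°.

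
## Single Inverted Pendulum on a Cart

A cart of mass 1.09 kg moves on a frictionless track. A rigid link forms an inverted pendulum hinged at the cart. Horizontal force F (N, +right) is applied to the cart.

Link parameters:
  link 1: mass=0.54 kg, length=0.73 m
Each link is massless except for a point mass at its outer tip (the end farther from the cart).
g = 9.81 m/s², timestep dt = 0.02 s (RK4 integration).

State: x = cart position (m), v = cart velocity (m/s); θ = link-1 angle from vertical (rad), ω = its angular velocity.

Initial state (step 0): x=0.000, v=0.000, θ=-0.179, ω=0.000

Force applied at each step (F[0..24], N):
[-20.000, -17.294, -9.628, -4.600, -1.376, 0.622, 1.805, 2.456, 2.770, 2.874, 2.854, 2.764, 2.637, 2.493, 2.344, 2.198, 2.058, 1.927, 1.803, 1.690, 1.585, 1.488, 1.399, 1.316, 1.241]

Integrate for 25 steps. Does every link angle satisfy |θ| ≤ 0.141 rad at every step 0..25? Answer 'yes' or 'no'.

apply F[0]=-20.000 → step 1: x=-0.003, v=-0.345, θ=-0.175, ω=0.417
apply F[1]=-17.294 → step 2: x=-0.013, v=-0.642, θ=-0.163, ω=0.774
apply F[2]=-9.628 → step 3: x=-0.028, v=-0.803, θ=-0.146, ω=0.950
apply F[3]=-4.600 → step 4: x=-0.045, v=-0.875, θ=-0.126, ω=1.011
apply F[4]=-1.376 → step 5: x=-0.062, v=-0.889, θ=-0.106, ω=1.000
apply F[5]=+0.622 → step 6: x=-0.080, v=-0.870, θ=-0.087, ω=0.947
apply F[6]=+1.805 → step 7: x=-0.097, v=-0.829, θ=-0.068, ω=0.871
apply F[7]=+2.456 → step 8: x=-0.113, v=-0.779, θ=-0.052, ω=0.786
apply F[8]=+2.770 → step 9: x=-0.128, v=-0.724, θ=-0.037, ω=0.699
apply F[9]=+2.874 → step 10: x=-0.142, v=-0.669, θ=-0.024, ω=0.615
apply F[10]=+2.854 → step 11: x=-0.155, v=-0.614, θ=-0.012, ω=0.536
apply F[11]=+2.764 → step 12: x=-0.166, v=-0.563, θ=-0.002, ω=0.464
apply F[12]=+2.637 → step 13: x=-0.177, v=-0.515, θ=0.006, ω=0.398
apply F[13]=+2.493 → step 14: x=-0.187, v=-0.470, θ=0.014, ω=0.340
apply F[14]=+2.344 → step 15: x=-0.196, v=-0.429, θ=0.020, ω=0.287
apply F[15]=+2.198 → step 16: x=-0.204, v=-0.391, θ=0.025, ω=0.241
apply F[16]=+2.058 → step 17: x=-0.212, v=-0.356, θ=0.030, ω=0.201
apply F[17]=+1.927 → step 18: x=-0.218, v=-0.323, θ=0.033, ω=0.165
apply F[18]=+1.803 → step 19: x=-0.225, v=-0.294, θ=0.036, ω=0.134
apply F[19]=+1.690 → step 20: x=-0.230, v=-0.266, θ=0.039, ω=0.106
apply F[20]=+1.585 → step 21: x=-0.235, v=-0.241, θ=0.040, ω=0.082
apply F[21]=+1.488 → step 22: x=-0.240, v=-0.218, θ=0.042, ω=0.061
apply F[22]=+1.399 → step 23: x=-0.244, v=-0.196, θ=0.043, ω=0.043
apply F[23]=+1.316 → step 24: x=-0.248, v=-0.176, θ=0.044, ω=0.028
apply F[24]=+1.241 → step 25: x=-0.251, v=-0.158, θ=0.044, ω=0.014
Max |angle| over trajectory = 0.179 rad; bound = 0.141 → exceeded.

Answer: no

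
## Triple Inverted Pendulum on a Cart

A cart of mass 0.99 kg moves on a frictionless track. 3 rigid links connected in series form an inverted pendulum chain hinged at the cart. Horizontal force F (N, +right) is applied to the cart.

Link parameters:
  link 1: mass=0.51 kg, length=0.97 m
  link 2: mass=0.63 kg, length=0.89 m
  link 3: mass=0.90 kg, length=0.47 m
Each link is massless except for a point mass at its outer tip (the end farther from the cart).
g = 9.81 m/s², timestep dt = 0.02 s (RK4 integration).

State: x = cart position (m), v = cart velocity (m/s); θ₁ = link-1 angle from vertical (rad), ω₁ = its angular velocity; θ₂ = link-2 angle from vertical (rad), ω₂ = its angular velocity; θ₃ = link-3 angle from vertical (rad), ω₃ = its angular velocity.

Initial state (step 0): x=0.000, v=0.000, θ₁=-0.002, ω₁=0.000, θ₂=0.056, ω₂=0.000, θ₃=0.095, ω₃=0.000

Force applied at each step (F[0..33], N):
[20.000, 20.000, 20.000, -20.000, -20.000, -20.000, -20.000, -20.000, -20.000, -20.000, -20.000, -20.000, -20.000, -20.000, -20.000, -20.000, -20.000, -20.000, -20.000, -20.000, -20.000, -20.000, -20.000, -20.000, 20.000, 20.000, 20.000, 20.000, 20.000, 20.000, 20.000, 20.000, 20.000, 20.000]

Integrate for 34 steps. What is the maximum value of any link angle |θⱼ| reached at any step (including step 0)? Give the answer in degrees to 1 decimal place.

Answer: 92.6°

Derivation:
apply F[0]=+20.000 → step 1: x=0.004, v=0.405, θ₁=-0.007, ω₁=-0.454, θ₂=0.056, ω₂=0.039, θ₃=0.095, ω₃=0.038
apply F[1]=+20.000 → step 2: x=0.016, v=0.814, θ₁=-0.020, ω₁=-0.916, θ₂=0.058, ω₂=0.084, θ₃=0.097, ω₃=0.074
apply F[2]=+20.000 → step 3: x=0.037, v=1.228, θ₁=-0.043, ω₁=-1.390, θ₂=0.060, ω₂=0.136, θ₃=0.098, ω₃=0.105
apply F[3]=-20.000 → step 4: x=0.057, v=0.845, θ₁=-0.068, ω₁=-1.072, θ₂=0.063, ω₂=0.220, θ₃=0.101, ω₃=0.140
apply F[4]=-20.000 → step 5: x=0.070, v=0.472, θ₁=-0.086, ω₁=-0.789, θ₂=0.069, ω₂=0.333, θ₃=0.104, ω₃=0.176
apply F[5]=-20.000 → step 6: x=0.076, v=0.106, θ₁=-0.100, ω₁=-0.534, θ₂=0.077, ω₂=0.472, θ₃=0.108, ω₃=0.210
apply F[6]=-20.000 → step 7: x=0.075, v=-0.254, θ₁=-0.108, ω₁=-0.299, θ₂=0.088, ω₂=0.633, θ₃=0.112, ω₃=0.239
apply F[7]=-20.000 → step 8: x=0.066, v=-0.613, θ₁=-0.112, ω₁=-0.077, θ₂=0.102, ω₂=0.811, θ₃=0.117, ω₃=0.259
apply F[8]=-20.000 → step 9: x=0.050, v=-0.972, θ₁=-0.111, ω₁=0.141, θ₂=0.120, ω₂=1.002, θ₃=0.123, ω₃=0.268
apply F[9]=-20.000 → step 10: x=0.027, v=-1.334, θ₁=-0.106, ω₁=0.362, θ₂=0.142, ω₂=1.202, θ₃=0.128, ω₃=0.262
apply F[10]=-20.000 → step 11: x=-0.003, v=-1.702, θ₁=-0.096, ω₁=0.595, θ₂=0.168, ω₂=1.404, θ₃=0.133, ω₃=0.242
apply F[11]=-20.000 → step 12: x=-0.041, v=-2.078, θ₁=-0.082, ω₁=0.846, θ₂=0.199, ω₂=1.603, θ₃=0.137, ω₃=0.208
apply F[12]=-20.000 → step 13: x=-0.086, v=-2.461, θ₁=-0.062, ω₁=1.124, θ₂=0.232, ω₂=1.788, θ₃=0.141, ω₃=0.163
apply F[13]=-20.000 → step 14: x=-0.139, v=-2.854, θ₁=-0.037, ω₁=1.437, θ₂=0.270, ω₂=1.949, θ₃=0.144, ω₃=0.114
apply F[14]=-20.000 → step 15: x=-0.201, v=-3.254, θ₁=-0.005, ω₁=1.792, θ₂=0.310, ω₂=2.071, θ₃=0.146, ω₃=0.073
apply F[15]=-20.000 → step 16: x=-0.270, v=-3.660, θ₁=0.035, ω₁=2.192, θ₂=0.352, ω₂=2.137, θ₃=0.147, ω₃=0.053
apply F[16]=-20.000 → step 17: x=-0.347, v=-4.063, θ₁=0.083, ω₁=2.637, θ₂=0.395, ω₂=2.133, θ₃=0.148, ω₃=0.075
apply F[17]=-20.000 → step 18: x=-0.432, v=-4.456, θ₁=0.141, ω₁=3.121, θ₂=0.437, ω₂=2.042, θ₃=0.150, ω₃=0.163
apply F[18]=-20.000 → step 19: x=-0.525, v=-4.822, θ₁=0.208, ω₁=3.626, θ₂=0.476, ω₂=1.858, θ₃=0.155, ω₃=0.341
apply F[19]=-20.000 → step 20: x=-0.625, v=-5.140, θ₁=0.286, ω₁=4.122, θ₂=0.511, ω₂=1.587, θ₃=0.165, ω₃=0.631
apply F[20]=-20.000 → step 21: x=-0.730, v=-5.387, θ₁=0.373, ω₁=4.567, θ₂=0.539, ω₂=1.260, θ₃=0.181, ω₃=1.043
apply F[21]=-20.000 → step 22: x=-0.840, v=-5.545, θ₁=0.468, ω₁=4.913, θ₂=0.561, ω₂=0.936, θ₃=0.207, ω₃=1.559
apply F[22]=-20.000 → step 23: x=-0.951, v=-5.611, θ₁=0.568, ω₁=5.123, θ₂=0.577, ω₂=0.687, θ₃=0.244, ω₃=2.126
apply F[23]=-20.000 → step 24: x=-1.063, v=-5.602, θ₁=0.672, ω₁=5.196, θ₂=0.590, ω₂=0.570, θ₃=0.292, ω₃=2.675
apply F[24]=+20.000 → step 25: x=-1.171, v=-5.121, θ₁=0.773, ω₁=4.932, θ₂=0.601, ω₂=0.561, θ₃=0.347, ω₃=2.769
apply F[25]=+20.000 → step 26: x=-1.269, v=-4.679, θ₁=0.870, ω₁=4.746, θ₂=0.612, ω₂=0.560, θ₃=0.403, ω₃=2.812
apply F[26]=+20.000 → step 27: x=-1.358, v=-4.262, θ₁=0.963, ω₁=4.628, θ₂=0.623, ω₂=0.555, θ₃=0.459, ω₃=2.831
apply F[27]=+20.000 → step 28: x=-1.439, v=-3.860, θ₁=1.055, ω₁=4.565, θ₂=0.634, ω₂=0.544, θ₃=0.516, ω₃=2.839
apply F[28]=+20.000 → step 29: x=-1.512, v=-3.464, θ₁=1.146, ω₁=4.549, θ₂=0.645, ω₂=0.529, θ₃=0.573, ω₃=2.844
apply F[29]=+20.000 → step 30: x=-1.578, v=-3.067, θ₁=1.237, ω₁=4.570, θ₂=0.655, ω₂=0.518, θ₃=0.630, ω₃=2.846
apply F[30]=+20.000 → step 31: x=-1.635, v=-2.664, θ₁=1.329, ω₁=4.626, θ₂=0.666, ω₂=0.515, θ₃=0.686, ω₃=2.846
apply F[31]=+20.000 → step 32: x=-1.684, v=-2.252, θ₁=1.423, ω₁=4.711, θ₂=0.676, ω₂=0.530, θ₃=0.743, ω₃=2.843
apply F[32]=+20.000 → step 33: x=-1.725, v=-1.828, θ₁=1.518, ω₁=4.826, θ₂=0.687, ω₂=0.569, θ₃=0.800, ω₃=2.834
apply F[33]=+20.000 → step 34: x=-1.757, v=-1.388, θ₁=1.616, ω₁=4.971, θ₂=0.699, ω₂=0.641, θ₃=0.857, ω₃=2.817
Max |angle| over trajectory = 1.616 rad = 92.6°.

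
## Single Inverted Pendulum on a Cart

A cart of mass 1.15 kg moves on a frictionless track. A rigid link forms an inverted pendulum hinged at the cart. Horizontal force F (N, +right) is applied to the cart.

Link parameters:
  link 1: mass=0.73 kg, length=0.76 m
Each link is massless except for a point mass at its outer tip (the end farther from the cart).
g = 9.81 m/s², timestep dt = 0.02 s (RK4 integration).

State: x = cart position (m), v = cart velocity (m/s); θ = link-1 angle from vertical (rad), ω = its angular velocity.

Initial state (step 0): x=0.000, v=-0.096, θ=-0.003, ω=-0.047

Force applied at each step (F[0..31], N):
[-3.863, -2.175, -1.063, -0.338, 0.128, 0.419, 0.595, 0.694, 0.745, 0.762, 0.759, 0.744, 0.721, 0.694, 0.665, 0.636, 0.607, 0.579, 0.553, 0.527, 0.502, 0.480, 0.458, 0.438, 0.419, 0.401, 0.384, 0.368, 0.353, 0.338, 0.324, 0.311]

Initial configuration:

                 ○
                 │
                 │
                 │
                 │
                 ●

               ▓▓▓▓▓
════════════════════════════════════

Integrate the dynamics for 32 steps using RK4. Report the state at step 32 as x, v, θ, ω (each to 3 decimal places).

Answer: x=-0.077, v=-0.027, θ=0.016, ω=-0.021

Derivation:
apply F[0]=-3.863 → step 1: x=-0.003, v=-0.163, θ=-0.003, ω=0.040
apply F[1]=-2.175 → step 2: x=-0.006, v=-0.200, θ=-0.002, ω=0.089
apply F[2]=-1.063 → step 3: x=-0.010, v=-0.219, θ=0.000, ω=0.113
apply F[3]=-0.338 → step 4: x=-0.015, v=-0.225, θ=0.003, ω=0.121
apply F[4]=+0.128 → step 5: x=-0.019, v=-0.223, θ=0.005, ω=0.120
apply F[5]=+0.419 → step 6: x=-0.024, v=-0.216, θ=0.007, ω=0.113
apply F[6]=+0.595 → step 7: x=-0.028, v=-0.207, θ=0.009, ω=0.103
apply F[7]=+0.694 → step 8: x=-0.032, v=-0.196, θ=0.011, ω=0.091
apply F[8]=+0.745 → step 9: x=-0.036, v=-0.185, θ=0.013, ω=0.079
apply F[9]=+0.762 → step 10: x=-0.039, v=-0.173, θ=0.015, ω=0.068
apply F[10]=+0.759 → step 11: x=-0.043, v=-0.162, θ=0.016, ω=0.057
apply F[11]=+0.744 → step 12: x=-0.046, v=-0.151, θ=0.017, ω=0.047
apply F[12]=+0.721 → step 13: x=-0.049, v=-0.141, θ=0.018, ω=0.037
apply F[13]=+0.694 → step 14: x=-0.052, v=-0.131, θ=0.018, ω=0.029
apply F[14]=+0.665 → step 15: x=-0.054, v=-0.122, θ=0.019, ω=0.022
apply F[15]=+0.636 → step 16: x=-0.056, v=-0.113, θ=0.019, ω=0.015
apply F[16]=+0.607 → step 17: x=-0.059, v=-0.105, θ=0.019, ω=0.010
apply F[17]=+0.579 → step 18: x=-0.061, v=-0.097, θ=0.020, ω=0.005
apply F[18]=+0.553 → step 19: x=-0.062, v=-0.090, θ=0.020, ω=0.000
apply F[19]=+0.527 → step 20: x=-0.064, v=-0.083, θ=0.020, ω=-0.004
apply F[20]=+0.502 → step 21: x=-0.066, v=-0.077, θ=0.020, ω=-0.007
apply F[21]=+0.480 → step 22: x=-0.067, v=-0.071, θ=0.019, ω=-0.010
apply F[22]=+0.458 → step 23: x=-0.069, v=-0.066, θ=0.019, ω=-0.012
apply F[23]=+0.438 → step 24: x=-0.070, v=-0.060, θ=0.019, ω=-0.014
apply F[24]=+0.419 → step 25: x=-0.071, v=-0.055, θ=0.019, ω=-0.016
apply F[25]=+0.401 → step 26: x=-0.072, v=-0.051, θ=0.018, ω=-0.017
apply F[26]=+0.384 → step 27: x=-0.073, v=-0.046, θ=0.018, ω=-0.018
apply F[27]=+0.368 → step 28: x=-0.074, v=-0.042, θ=0.018, ω=-0.019
apply F[28]=+0.353 → step 29: x=-0.075, v=-0.038, θ=0.017, ω=-0.020
apply F[29]=+0.338 → step 30: x=-0.076, v=-0.034, θ=0.017, ω=-0.020
apply F[30]=+0.324 → step 31: x=-0.076, v=-0.031, θ=0.016, ω=-0.021
apply F[31]=+0.311 → step 32: x=-0.077, v=-0.027, θ=0.016, ω=-0.021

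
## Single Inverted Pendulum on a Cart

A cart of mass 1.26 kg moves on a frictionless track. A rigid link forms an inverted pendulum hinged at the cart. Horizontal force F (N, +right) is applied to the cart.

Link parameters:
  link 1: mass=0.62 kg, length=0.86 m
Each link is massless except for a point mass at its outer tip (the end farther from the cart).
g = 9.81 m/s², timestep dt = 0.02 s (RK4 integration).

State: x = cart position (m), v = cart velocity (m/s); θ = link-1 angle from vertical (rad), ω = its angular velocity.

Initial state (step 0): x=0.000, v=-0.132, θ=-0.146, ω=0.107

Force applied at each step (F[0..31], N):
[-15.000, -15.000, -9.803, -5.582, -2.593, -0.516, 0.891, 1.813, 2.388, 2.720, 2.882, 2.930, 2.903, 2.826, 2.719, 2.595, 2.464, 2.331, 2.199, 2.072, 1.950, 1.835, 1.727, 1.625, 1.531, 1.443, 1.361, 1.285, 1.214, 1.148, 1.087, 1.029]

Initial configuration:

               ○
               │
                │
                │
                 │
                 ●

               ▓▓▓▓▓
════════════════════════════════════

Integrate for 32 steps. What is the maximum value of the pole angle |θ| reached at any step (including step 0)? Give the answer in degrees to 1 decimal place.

apply F[0]=-15.000 → step 1: x=-0.005, v=-0.354, θ=-0.142, ω=0.330
apply F[1]=-15.000 → step 2: x=-0.014, v=-0.577, θ=-0.133, ω=0.556
apply F[2]=-9.803 → step 3: x=-0.027, v=-0.720, θ=-0.120, ω=0.691
apply F[3]=-5.582 → step 4: x=-0.042, v=-0.798, θ=-0.106, ω=0.756
apply F[4]=-2.593 → step 5: x=-0.059, v=-0.830, θ=-0.091, ω=0.770
apply F[5]=-0.516 → step 6: x=-0.075, v=-0.831, θ=-0.075, ω=0.752
apply F[6]=+0.891 → step 7: x=-0.092, v=-0.810, θ=-0.061, ω=0.713
apply F[7]=+1.813 → step 8: x=-0.107, v=-0.777, θ=-0.047, ω=0.662
apply F[8]=+2.388 → step 9: x=-0.123, v=-0.735, θ=-0.034, ω=0.604
apply F[9]=+2.720 → step 10: x=-0.137, v=-0.689, θ=-0.023, ω=0.544
apply F[10]=+2.882 → step 11: x=-0.150, v=-0.642, θ=-0.013, ω=0.485
apply F[11]=+2.930 → step 12: x=-0.162, v=-0.594, θ=-0.003, ω=0.428
apply F[12]=+2.903 → step 13: x=-0.174, v=-0.548, θ=0.005, ω=0.375
apply F[13]=+2.826 → step 14: x=-0.184, v=-0.504, θ=0.012, ω=0.326
apply F[14]=+2.719 → step 15: x=-0.194, v=-0.463, θ=0.018, ω=0.280
apply F[15]=+2.595 → step 16: x=-0.203, v=-0.423, θ=0.023, ω=0.239
apply F[16]=+2.464 → step 17: x=-0.211, v=-0.387, θ=0.027, ω=0.202
apply F[17]=+2.331 → step 18: x=-0.218, v=-0.352, θ=0.031, ω=0.169
apply F[18]=+2.199 → step 19: x=-0.225, v=-0.321, θ=0.034, ω=0.140
apply F[19]=+2.072 → step 20: x=-0.231, v=-0.291, θ=0.037, ω=0.114
apply F[20]=+1.950 → step 21: x=-0.237, v=-0.264, θ=0.039, ω=0.090
apply F[21]=+1.835 → step 22: x=-0.242, v=-0.239, θ=0.040, ω=0.070
apply F[22]=+1.727 → step 23: x=-0.246, v=-0.215, θ=0.041, ω=0.052
apply F[23]=+1.625 → step 24: x=-0.251, v=-0.193, θ=0.042, ω=0.036
apply F[24]=+1.531 → step 25: x=-0.254, v=-0.173, θ=0.043, ω=0.023
apply F[25]=+1.443 → step 26: x=-0.257, v=-0.154, θ=0.043, ω=0.011
apply F[26]=+1.361 → step 27: x=-0.260, v=-0.137, θ=0.043, ω=0.000
apply F[27]=+1.285 → step 28: x=-0.263, v=-0.121, θ=0.043, ω=-0.009
apply F[28]=+1.214 → step 29: x=-0.265, v=-0.106, θ=0.043, ω=-0.016
apply F[29]=+1.148 → step 30: x=-0.267, v=-0.092, θ=0.043, ω=-0.023
apply F[30]=+1.087 → step 31: x=-0.269, v=-0.079, θ=0.042, ω=-0.028
apply F[31]=+1.029 → step 32: x=-0.270, v=-0.066, θ=0.041, ω=-0.033
Max |angle| over trajectory = 0.146 rad = 8.4°.

Answer: 8.4°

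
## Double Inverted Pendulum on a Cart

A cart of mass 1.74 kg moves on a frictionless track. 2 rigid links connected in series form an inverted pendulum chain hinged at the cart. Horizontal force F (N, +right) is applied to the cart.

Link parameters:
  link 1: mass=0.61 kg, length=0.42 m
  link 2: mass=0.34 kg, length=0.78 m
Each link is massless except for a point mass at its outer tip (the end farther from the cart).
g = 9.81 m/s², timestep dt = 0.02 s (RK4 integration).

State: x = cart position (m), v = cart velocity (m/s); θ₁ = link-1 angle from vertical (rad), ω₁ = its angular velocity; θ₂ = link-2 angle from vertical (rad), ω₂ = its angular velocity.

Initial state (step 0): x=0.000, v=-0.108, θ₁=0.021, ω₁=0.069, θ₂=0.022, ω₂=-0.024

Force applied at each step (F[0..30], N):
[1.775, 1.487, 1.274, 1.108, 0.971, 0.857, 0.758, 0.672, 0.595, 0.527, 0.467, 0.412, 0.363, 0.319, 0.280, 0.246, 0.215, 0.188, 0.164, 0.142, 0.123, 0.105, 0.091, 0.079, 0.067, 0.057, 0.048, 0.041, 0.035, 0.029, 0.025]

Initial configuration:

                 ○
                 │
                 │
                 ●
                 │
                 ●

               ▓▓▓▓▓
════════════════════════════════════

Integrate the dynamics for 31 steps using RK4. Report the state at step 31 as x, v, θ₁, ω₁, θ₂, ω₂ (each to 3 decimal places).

Answer: x=-0.010, v=0.004, θ₁=0.003, ω₁=-0.015, θ₂=0.006, ω₂=-0.017

Derivation:
apply F[0]=+1.775 → step 1: x=-0.002, v=-0.090, θ₁=0.022, ω₁=0.036, θ₂=0.022, ω₂=-0.024
apply F[1]=+1.487 → step 2: x=-0.004, v=-0.075, θ₁=0.023, ω₁=0.012, θ₂=0.021, ω₂=-0.024
apply F[2]=+1.274 → step 3: x=-0.005, v=-0.063, θ₁=0.023, ω₁=-0.006, θ₂=0.021, ω₂=-0.025
apply F[3]=+1.108 → step 4: x=-0.006, v=-0.053, θ₁=0.022, ω₁=-0.020, θ₂=0.020, ω₂=-0.026
apply F[4]=+0.971 → step 5: x=-0.007, v=-0.044, θ₁=0.022, ω₁=-0.030, θ₂=0.020, ω₂=-0.027
apply F[5]=+0.857 → step 6: x=-0.008, v=-0.036, θ₁=0.021, ω₁=-0.037, θ₂=0.019, ω₂=-0.028
apply F[6]=+0.758 → step 7: x=-0.009, v=-0.030, θ₁=0.020, ω₁=-0.042, θ₂=0.018, ω₂=-0.028
apply F[7]=+0.672 → step 8: x=-0.009, v=-0.024, θ₁=0.019, ω₁=-0.046, θ₂=0.018, ω₂=-0.029
apply F[8]=+0.595 → step 9: x=-0.010, v=-0.019, θ₁=0.019, ω₁=-0.048, θ₂=0.017, ω₂=-0.030
apply F[9]=+0.527 → step 10: x=-0.010, v=-0.015, θ₁=0.018, ω₁=-0.049, θ₂=0.017, ω₂=-0.030
apply F[10]=+0.467 → step 11: x=-0.010, v=-0.012, θ₁=0.017, ω₁=-0.050, θ₂=0.016, ω₂=-0.030
apply F[11]=+0.412 → step 12: x=-0.010, v=-0.009, θ₁=0.016, ω₁=-0.049, θ₂=0.015, ω₂=-0.031
apply F[12]=+0.363 → step 13: x=-0.011, v=-0.006, θ₁=0.015, ω₁=-0.048, θ₂=0.015, ω₂=-0.031
apply F[13]=+0.319 → step 14: x=-0.011, v=-0.004, θ₁=0.014, ω₁=-0.047, θ₂=0.014, ω₂=-0.030
apply F[14]=+0.280 → step 15: x=-0.011, v=-0.002, θ₁=0.013, ω₁=-0.045, θ₂=0.014, ω₂=-0.030
apply F[15]=+0.246 → step 16: x=-0.011, v=-0.001, θ₁=0.012, ω₁=-0.043, θ₂=0.013, ω₂=-0.030
apply F[16]=+0.215 → step 17: x=-0.011, v=0.001, θ₁=0.011, ω₁=-0.041, θ₂=0.012, ω₂=-0.029
apply F[17]=+0.188 → step 18: x=-0.011, v=0.002, θ₁=0.010, ω₁=-0.039, θ₂=0.012, ω₂=-0.029
apply F[18]=+0.164 → step 19: x=-0.011, v=0.002, θ₁=0.009, ω₁=-0.037, θ₂=0.011, ω₂=-0.028
apply F[19]=+0.142 → step 20: x=-0.011, v=0.003, θ₁=0.009, ω₁=-0.035, θ₂=0.011, ω₂=-0.027
apply F[20]=+0.123 → step 21: x=-0.011, v=0.004, θ₁=0.008, ω₁=-0.033, θ₂=0.010, ω₂=-0.027
apply F[21]=+0.105 → step 22: x=-0.010, v=0.004, θ₁=0.007, ω₁=-0.030, θ₂=0.010, ω₂=-0.026
apply F[22]=+0.091 → step 23: x=-0.010, v=0.004, θ₁=0.007, ω₁=-0.028, θ₂=0.009, ω₂=-0.025
apply F[23]=+0.079 → step 24: x=-0.010, v=0.004, θ₁=0.006, ω₁=-0.026, θ₂=0.009, ω₂=-0.024
apply F[24]=+0.067 → step 25: x=-0.010, v=0.005, θ₁=0.006, ω₁=-0.024, θ₂=0.008, ω₂=-0.023
apply F[25]=+0.057 → step 26: x=-0.010, v=0.005, θ₁=0.005, ω₁=-0.023, θ₂=0.008, ω₂=-0.022
apply F[26]=+0.048 → step 27: x=-0.010, v=0.005, θ₁=0.005, ω₁=-0.021, θ₂=0.007, ω₂=-0.021
apply F[27]=+0.041 → step 28: x=-0.010, v=0.005, θ₁=0.004, ω₁=-0.019, θ₂=0.007, ω₂=-0.020
apply F[28]=+0.035 → step 29: x=-0.010, v=0.005, θ₁=0.004, ω₁=-0.018, θ₂=0.006, ω₂=-0.019
apply F[29]=+0.029 → step 30: x=-0.010, v=0.004, θ₁=0.004, ω₁=-0.016, θ₂=0.006, ω₂=-0.018
apply F[30]=+0.025 → step 31: x=-0.010, v=0.004, θ₁=0.003, ω₁=-0.015, θ₂=0.006, ω₂=-0.017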